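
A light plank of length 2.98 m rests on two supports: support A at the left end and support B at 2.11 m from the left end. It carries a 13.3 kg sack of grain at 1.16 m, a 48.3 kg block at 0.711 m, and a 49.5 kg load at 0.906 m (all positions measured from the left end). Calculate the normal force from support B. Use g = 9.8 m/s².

R_B ≈ 439 N

Take moments about support A.
Sack of grain: 13.3 × 9.8 = 130.3 N down at 1.16 m → arm 1.16 m, τ = 130.3 × 1.16 = 151.1 N·m clockwise.
Block: 48.3 × 9.8 = 473.3 N down at 0.711 m → arm 0.711 m, τ = 473.3 × 0.711 = 336.5 N·m clockwise.
Load: 49.5 × 9.8 = 485.1 N down at 0.906 m → arm 0.906 m, τ = 485.1 × 0.906 = 439.5 N·m clockwise.
Net load moment about support A = 927.1 N·m clockwise.
Reaction R at support B is upward at 2.11 m, arm 2.11 m → moment R × 2.11 counterclockwise.
Στ = 0 ⇒ R × 2.11 = 927.1 ⇒ R = 439 N.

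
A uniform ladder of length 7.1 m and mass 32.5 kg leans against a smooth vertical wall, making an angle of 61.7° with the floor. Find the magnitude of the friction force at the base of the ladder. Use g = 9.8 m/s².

About the foot of the ladder:
Ladder weight 32.5×9.8 = 318.5 N acts at 3.55 m along the ladder; its horizontal arm is 3.55·cos61.7° = 1.683 m → τ = 536 N·m clockwise.
Wall normal N acts horizontally at the top; its moment arm is the height L sinθ = 7.1·sin61.7° = 6.251 m, counterclockwise.
For rotational equilibrium, N × 6.251 = 536, so N = 85.7 N.
ΣFx = 0: friction at the foot balances the wall's push, so f = N_wall = 85.7 N.

f ≈ 85.7 N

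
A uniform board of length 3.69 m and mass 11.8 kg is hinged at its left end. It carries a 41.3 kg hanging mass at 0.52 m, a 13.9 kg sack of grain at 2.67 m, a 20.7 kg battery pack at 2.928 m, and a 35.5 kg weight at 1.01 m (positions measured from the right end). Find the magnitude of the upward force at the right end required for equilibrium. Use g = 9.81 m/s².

Choose the left end as the axis so the unknown pivot reaction has zero arm there.
Beam weight: 11.8 × 9.81 = 115.8 N down at 1.845 m → arm 1.845 m, τ = 115.8 × 1.845 = 213.7 N·m clockwise.
Hanging mass: 41.3 × 9.81 = 405.2 N down at 0.52 m → arm 3.17 m, τ = 405.2 × 3.17 = 1284 N·m clockwise.
Sack of grain: 13.9 × 9.81 = 136.4 N down at 2.67 m → arm 1.02 m, τ = 136.4 × 1.02 = 139.1 N·m clockwise.
Battery pack: 20.7 × 9.81 = 203.1 N down at 2.928 m → arm 0.762 m, τ = 203.1 × 0.762 = 154.8 N·m clockwise.
Weight: 35.5 × 9.81 = 348.3 N down at 1.01 m → arm 2.68 m, τ = 348.3 × 2.68 = 933.4 N·m clockwise.
Net moment of the loads = 2725 N·m clockwise.
The upward force F acts at the right end, arm 3.69 m, giving F × 3.69 counterclockwise.
For rotational equilibrium, F × 3.69 = 2725, so F = 2725 / 3.69 = 738 N.

F ≈ 738 N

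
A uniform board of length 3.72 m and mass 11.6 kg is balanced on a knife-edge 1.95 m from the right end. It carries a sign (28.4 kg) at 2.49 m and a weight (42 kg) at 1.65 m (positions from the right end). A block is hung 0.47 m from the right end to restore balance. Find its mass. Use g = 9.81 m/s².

m ≈ 1.14 kg

Take moments about the knife-edge (at 1.95 m from the right end).
Beam weight: 11.6 × 9.81 = 113.8 N down at 1.86 m → arm 0.09 m, τ = 113.8 × 0.09 = 10.24 N·m clockwise.
Sign: 28.4 × 9.81 = 278.6 N down at 2.49 m → arm 0.54 m, τ = 278.6 × 0.54 = 150.4 N·m counterclockwise.
Weight: 42 × 9.81 = 412 N down at 1.65 m → arm 0.3 m, τ = 412 × 0.3 = 123.6 N·m clockwise.
Net moment of known loads = 16.56 N·m counterclockwise.
An unknown mass m at 0.47 m has arm 1.48 m; its moment is m·g·1.48 clockwise.
Στ = 0 ⇒ m × 9.81 × 1.48 = 16.56 ⇒ m = 16.56 / (9.81 × 1.48) = 1.14 kg.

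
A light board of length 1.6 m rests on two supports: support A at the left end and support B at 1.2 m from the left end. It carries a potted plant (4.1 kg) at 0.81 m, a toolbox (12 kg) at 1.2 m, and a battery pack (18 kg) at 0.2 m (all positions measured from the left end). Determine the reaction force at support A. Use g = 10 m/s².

Taking torques about support B:
Potted plant: 4.1 × 10 = 41 N down at 0.81 m → arm 0.39 m, τ = 41 × 0.39 = 15.99 N·m counterclockwise.
Toolbox: acts at the support B, moment arm 0 → no torque.
Battery pack: 18 × 10 = 180 N down at 0.2 m → arm 1 m, τ = 180 × 1 = 180 N·m counterclockwise.
Net load moment about support B = 196 N·m counterclockwise.
Reaction R at support A is upward at 0 m, arm 1.2 m → moment R × 1.2 clockwise.
Balancing moments: R × 1.2 = 196, giving R = 163 N.

R_A ≈ 163 N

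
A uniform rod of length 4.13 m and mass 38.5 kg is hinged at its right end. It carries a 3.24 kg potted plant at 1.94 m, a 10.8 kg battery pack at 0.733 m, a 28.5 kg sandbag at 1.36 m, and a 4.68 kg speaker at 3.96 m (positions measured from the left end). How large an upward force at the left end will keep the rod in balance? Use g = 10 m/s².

Taking torques about the right end:
Beam weight: 38.5 × 10 = 385 N down at 2.065 m → arm 2.065 m, τ = 385 × 2.065 = 795 N·m counterclockwise.
Potted plant: 3.24 × 10 = 32.4 N down at 1.94 m → arm 2.19 m, τ = 32.4 × 2.19 = 70.96 N·m counterclockwise.
Battery pack: 10.8 × 10 = 108 N down at 0.733 m → arm 3.397 m, τ = 108 × 3.397 = 366.9 N·m counterclockwise.
Sandbag: 28.5 × 10 = 285 N down at 1.36 m → arm 2.77 m, τ = 285 × 2.77 = 789.5 N·m counterclockwise.
Speaker: 4.68 × 10 = 46.8 N down at 3.96 m → arm 0.17 m, τ = 46.8 × 0.17 = 7.956 N·m counterclockwise.
Net moment of the loads = 2030 N·m counterclockwise.
The upward force F acts at the left end, arm 4.13 m, giving F × 4.13 clockwise.
Setting net torque to zero: F × 4.13 = 2030 → F = 2030 / 4.13 = 492 N.

F ≈ 492 N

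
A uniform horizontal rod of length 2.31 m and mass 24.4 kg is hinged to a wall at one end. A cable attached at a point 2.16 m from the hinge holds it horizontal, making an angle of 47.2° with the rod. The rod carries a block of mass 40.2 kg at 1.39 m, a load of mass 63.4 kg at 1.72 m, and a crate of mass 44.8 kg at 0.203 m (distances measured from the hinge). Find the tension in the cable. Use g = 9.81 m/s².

About the hinge:
Beam weight: 24.4 × 9.81 = 239.4 N down at 1.155 m → arm 1.155 m, τ = 239.4 × 1.155 = 276.5 N·m clockwise.
Block: 40.2 × 9.81 = 394.4 N down at 1.39 m → arm 1.39 m, τ = 394.4 × 1.39 = 548.2 N·m clockwise.
Load: 63.4 × 9.81 = 622 N down at 1.72 m → arm 1.72 m, τ = 622 × 1.72 = 1070 N·m clockwise.
Crate: 44.8 × 9.81 = 439.5 N down at 0.203 m → arm 0.203 m, τ = 439.5 × 0.203 = 89.22 N·m clockwise.
Total clockwise load moment = 1984 N·m.
The cable tension T acts at 2.16 m; only its component perpendicular to the rod, T sinθ, produces torque. sin 47.2° = 0.7337.
Στ = 0 ⇒ T × 2.16 × 0.7337 = 1984 ⇒ T = 1984 / 1.585 = 1250 N.

T ≈ 1250 N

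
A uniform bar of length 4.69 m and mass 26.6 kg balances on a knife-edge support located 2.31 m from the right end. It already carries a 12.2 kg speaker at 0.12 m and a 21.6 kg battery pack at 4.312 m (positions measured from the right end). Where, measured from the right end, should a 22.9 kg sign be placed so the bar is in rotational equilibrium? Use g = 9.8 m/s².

Choose the knife-edge support (at 2.31 m from the right end) as the axis so the support reaction has zero arm there.
Beam weight: 26.6 × 9.8 = 260.7 N down at 2.345 m → arm 0.035 m, τ = 260.7 × 0.035 = 9.125 N·m counterclockwise.
Speaker: 12.2 × 9.8 = 119.6 N down at 0.12 m → arm 2.19 m, τ = 119.6 × 2.19 = 261.9 N·m clockwise.
Battery pack: 21.6 × 9.8 = 211.7 N down at 4.312 m → arm 2.002 m, τ = 211.7 × 2.002 = 423.8 N·m counterclockwise.
Net moment of existing loads = 171 N·m counterclockwise.
The sign weighs 22.9 × 9.8 = 224.4 N and must supply an equal clockwise moment, so its lever arm about the knife-edge support is 171 / 224.4 = 0.762 m.
That puts it at 2.31 − 0.762 = 1.55 m from the right end.

x ≈ 1.55 m from the right end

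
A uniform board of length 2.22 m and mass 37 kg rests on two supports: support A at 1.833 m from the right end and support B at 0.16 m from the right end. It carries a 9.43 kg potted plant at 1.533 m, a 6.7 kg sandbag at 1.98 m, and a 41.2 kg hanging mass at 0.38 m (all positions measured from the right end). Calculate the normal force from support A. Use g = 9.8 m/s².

R_A ≈ 406 N

Taking torques about support B:
Beam weight: 37 × 9.8 = 362.6 N down at 1.11 m → arm 0.95 m, τ = 362.6 × 0.95 = 344.5 N·m counterclockwise.
Potted plant: 9.43 × 9.8 = 92.41 N down at 1.533 m → arm 1.373 m, τ = 92.41 × 1.373 = 126.9 N·m counterclockwise.
Sandbag: 6.7 × 9.8 = 65.66 N down at 1.98 m → arm 1.82 m, τ = 65.66 × 1.82 = 119.5 N·m counterclockwise.
Hanging mass: 41.2 × 9.8 = 403.8 N down at 0.38 m → arm 0.22 m, τ = 403.8 × 0.22 = 88.84 N·m counterclockwise.
Net load moment about support B = 679.7 N·m counterclockwise.
Reaction R at support A is upward at 1.833 m, arm 1.673 m → moment R × 1.673 clockwise.
Balancing moments: R × 1.673 = 679.7, giving R = 406 N.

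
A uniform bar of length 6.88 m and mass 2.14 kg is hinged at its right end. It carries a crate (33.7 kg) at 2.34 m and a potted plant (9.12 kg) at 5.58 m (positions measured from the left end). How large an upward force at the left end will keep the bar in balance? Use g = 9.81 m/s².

F ≈ 246 N

Choose the right end as the axis so the unknown pivot reaction has zero arm there.
Beam weight: 2.14 × 9.81 = 20.99 N down at 3.44 m → arm 3.44 m, τ = 20.99 × 3.44 = 72.21 N·m counterclockwise.
Crate: 33.7 × 9.81 = 330.6 N down at 2.34 m → arm 4.54 m, τ = 330.6 × 4.54 = 1501 N·m counterclockwise.
Potted plant: 9.12 × 9.81 = 89.47 N down at 5.58 m → arm 1.3 m, τ = 89.47 × 1.3 = 116.3 N·m counterclockwise.
Net moment of the loads = 1690 N·m counterclockwise.
The upward force F acts at the left end, arm 6.88 m, giving F × 6.88 clockwise.
Balancing moments: F × 6.88 = 1690, giving F = 1690 / 6.88 = 246 N.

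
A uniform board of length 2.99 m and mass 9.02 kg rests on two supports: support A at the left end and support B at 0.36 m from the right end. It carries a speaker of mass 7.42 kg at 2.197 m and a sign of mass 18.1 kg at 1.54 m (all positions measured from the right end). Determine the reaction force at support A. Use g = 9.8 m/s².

R_A ≈ 169 N

Taking torques about support B:
Beam weight: 9.02 × 9.8 = 88.4 N down at 1.495 m → arm 1.135 m, τ = 88.4 × 1.135 = 100.3 N·m counterclockwise.
Speaker: 7.42 × 9.8 = 72.72 N down at 2.197 m → arm 1.837 m, τ = 72.72 × 1.837 = 133.6 N·m counterclockwise.
Sign: 18.1 × 9.8 = 177.4 N down at 1.54 m → arm 1.18 m, τ = 177.4 × 1.18 = 209.3 N·m counterclockwise.
Net load moment about support B = 443.2 N·m counterclockwise.
Reaction R at support A is upward at 2.99 m, arm 2.63 m → moment R × 2.63 clockwise.
Setting net torque to zero: R × 2.63 = 443.2 → R = 169 N.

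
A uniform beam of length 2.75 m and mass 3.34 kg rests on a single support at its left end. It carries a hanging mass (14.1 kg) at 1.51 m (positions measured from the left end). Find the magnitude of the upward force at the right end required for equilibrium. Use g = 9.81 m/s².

Choose the left end as the axis so the unknown pivot reaction has zero arm there.
Beam weight: 3.34 × 9.81 = 32.77 N down at 1.375 m → arm 1.375 m, τ = 32.77 × 1.375 = 45.06 N·m clockwise.
Hanging mass: 14.1 × 9.81 = 138.3 N down at 1.51 m → arm 1.51 m, τ = 138.3 × 1.51 = 208.8 N·m clockwise.
Net moment of the loads = 253.9 N·m clockwise.
The upward force F acts at the right end, arm 2.75 m, giving F × 2.75 counterclockwise.
For rotational equilibrium, F × 2.75 = 253.9, so F = 253.9 / 2.75 = 92.3 N.

F ≈ 92.3 N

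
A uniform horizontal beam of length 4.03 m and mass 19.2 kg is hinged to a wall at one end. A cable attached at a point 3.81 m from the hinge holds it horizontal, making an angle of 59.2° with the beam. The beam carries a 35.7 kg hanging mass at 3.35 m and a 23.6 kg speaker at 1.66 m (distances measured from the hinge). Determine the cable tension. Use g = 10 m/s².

T ≈ 603 N

Sum moments about the hinge (the unknown hinge reaction has zero arm there).
Beam weight: 19.2 × 10 = 192 N down at 2.015 m → arm 2.015 m, τ = 192 × 2.015 = 386.9 N·m clockwise.
Hanging mass: 35.7 × 10 = 357 N down at 3.35 m → arm 3.35 m, τ = 357 × 3.35 = 1196 N·m clockwise.
Speaker: 23.6 × 10 = 236 N down at 1.66 m → arm 1.66 m, τ = 236 × 1.66 = 391.8 N·m clockwise.
Total clockwise load moment = 1975 N·m.
The cable tension T acts at 3.81 m; only its component perpendicular to the beam, T sinθ, produces torque. sin 59.2° = 0.859.
Στ = 0 ⇒ T × 3.81 × 0.859 = 1975 ⇒ T = 1975 / 3.273 = 603 N.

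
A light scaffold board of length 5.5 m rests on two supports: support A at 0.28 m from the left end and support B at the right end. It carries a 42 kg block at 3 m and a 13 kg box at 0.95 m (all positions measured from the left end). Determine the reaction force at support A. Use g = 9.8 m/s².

R_A ≈ 308 N

Taking torques about support B:
Block: 42 × 9.8 = 411.6 N down at 3 m → arm 2.5 m, τ = 411.6 × 2.5 = 1029 N·m counterclockwise.
Box: 13 × 9.8 = 127.4 N down at 0.95 m → arm 4.55 m, τ = 127.4 × 4.55 = 579.7 N·m counterclockwise.
Net load moment about support B = 1609 N·m counterclockwise.
Reaction R at support A is upward at 0.28 m, arm 5.22 m → moment R × 5.22 clockwise.
For rotational equilibrium, R × 5.22 = 1609, so R = 308 N.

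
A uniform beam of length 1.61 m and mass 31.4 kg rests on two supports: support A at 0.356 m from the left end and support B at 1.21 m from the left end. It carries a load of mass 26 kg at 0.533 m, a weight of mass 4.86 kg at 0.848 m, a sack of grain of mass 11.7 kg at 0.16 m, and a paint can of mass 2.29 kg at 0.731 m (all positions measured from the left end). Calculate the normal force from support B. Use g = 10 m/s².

R_B ≈ 230 N

About support A:
Beam weight: 31.4 × 10 = 314 N down at 0.805 m → arm 0.449 m, τ = 314 × 0.449 = 141 N·m clockwise.
Load: 26 × 10 = 260 N down at 0.533 m → arm 0.177 m, τ = 260 × 0.177 = 46.02 N·m clockwise.
Weight: 4.86 × 10 = 48.6 N down at 0.848 m → arm 0.492 m, τ = 48.6 × 0.492 = 23.91 N·m clockwise.
Sack of grain: 11.7 × 10 = 117 N down at 0.16 m → arm 0.196 m, τ = 117 × 0.196 = 22.93 N·m counterclockwise.
Paint can: 2.29 × 10 = 22.9 N down at 0.731 m → arm 0.375 m, τ = 22.9 × 0.375 = 8.587 N·m clockwise.
Net load moment about support A = 196.6 N·m clockwise.
Reaction R at support B is upward at 1.21 m, arm 0.854 m → moment R × 0.854 counterclockwise.
Balancing moments: R × 0.854 = 196.6, giving R = 230 N.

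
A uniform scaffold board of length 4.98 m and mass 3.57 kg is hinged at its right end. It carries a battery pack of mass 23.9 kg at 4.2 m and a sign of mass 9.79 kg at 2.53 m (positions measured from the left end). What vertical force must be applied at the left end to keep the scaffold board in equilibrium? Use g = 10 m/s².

Choose the right end as the axis so the unknown pivot reaction has zero arm there.
Beam weight: 3.57 × 10 = 35.7 N down at 2.49 m → arm 2.49 m, τ = 35.7 × 2.49 = 88.89 N·m counterclockwise.
Battery pack: 23.9 × 10 = 239 N down at 4.2 m → arm 0.78 m, τ = 239 × 0.78 = 186.4 N·m counterclockwise.
Sign: 9.79 × 10 = 97.9 N down at 2.53 m → arm 2.45 m, τ = 97.9 × 2.45 = 239.9 N·m counterclockwise.
Net moment of the loads = 515.2 N·m counterclockwise.
The upward force F acts at the left end, arm 4.98 m, giving F × 4.98 clockwise.
Setting net torque to zero: F × 4.98 = 515.2 → F = 515.2 / 4.98 = 103 N.

F ≈ 103 N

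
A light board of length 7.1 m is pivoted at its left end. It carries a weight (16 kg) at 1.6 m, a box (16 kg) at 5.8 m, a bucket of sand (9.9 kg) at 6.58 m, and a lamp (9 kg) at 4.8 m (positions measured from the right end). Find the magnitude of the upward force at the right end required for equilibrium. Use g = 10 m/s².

F ≈ 190 N

Sum moments about the left end (the unknown pivot reaction has zero arm there).
Weight: 16 × 10 = 160 N down at 1.6 m → arm 5.5 m, τ = 160 × 5.5 = 880 N·m clockwise.
Box: 16 × 10 = 160 N down at 5.8 m → arm 1.3 m, τ = 160 × 1.3 = 208 N·m clockwise.
Bucket of sand: 9.9 × 10 = 99 N down at 6.58 m → arm 0.52 m, τ = 99 × 0.52 = 51.48 N·m clockwise.
Lamp: 9 × 10 = 90 N down at 4.8 m → arm 2.3 m, τ = 90 × 2.3 = 207 N·m clockwise.
Net moment of the loads = 1346 N·m clockwise.
The upward force F acts at the right end, arm 7.1 m, giving F × 7.1 counterclockwise.
Στ = 0 ⇒ F × 7.1 = 1346 ⇒ F = 1346 / 7.1 = 190 N.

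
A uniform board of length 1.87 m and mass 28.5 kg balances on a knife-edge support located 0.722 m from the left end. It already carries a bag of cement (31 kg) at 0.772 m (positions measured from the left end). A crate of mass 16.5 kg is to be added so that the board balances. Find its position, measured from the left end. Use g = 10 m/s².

Taking torques about the knife-edge support (at 0.722 m from the left end):
Beam weight: 28.5 × 10 = 285 N down at 0.935 m → arm 0.213 m, τ = 285 × 0.213 = 60.7 N·m clockwise.
Bag of cement: 31 × 10 = 310 N down at 0.772 m → arm 0.05 m, τ = 310 × 0.05 = 15.5 N·m clockwise.
Net moment of existing loads = 76.2 N·m clockwise.
The crate weighs 16.5 × 10 = 165 N and must supply an equal counterclockwise moment, so its lever arm about the knife-edge support is 76.2 / 165 = 0.462 m.
That puts it at 0.722 − 0.462 = 0.26 m from the left end.

x ≈ 0.26 m from the left end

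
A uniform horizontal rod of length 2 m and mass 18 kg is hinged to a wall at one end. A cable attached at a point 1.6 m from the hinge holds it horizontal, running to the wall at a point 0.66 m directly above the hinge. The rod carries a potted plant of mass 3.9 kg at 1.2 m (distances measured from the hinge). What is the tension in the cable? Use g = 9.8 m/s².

T ≈ 364 N

Choose the hinge as the axis so the unknown hinge reaction has zero arm there.
Beam weight: 18 × 9.8 = 176.4 N down at 1 m → arm 1 m, τ = 176.4 × 1 = 176.4 N·m clockwise.
Potted plant: 3.9 × 9.8 = 38.22 N down at 1.2 m → arm 1.2 m, τ = 38.22 × 1.2 = 45.86 N·m clockwise.
Total clockwise load moment = 222.3 N·m.
The cable tension T acts at 1.6 m; only its component perpendicular to the rod, T sinθ, produces torque. sinθ = h/√(h²+d²) = 0.66/√(0.66²+1.6²) = 0.3813.
Balancing moments: T × 1.6 × 0.3813 = 222.3, giving T = 222.3 / 0.6101 = 364 N.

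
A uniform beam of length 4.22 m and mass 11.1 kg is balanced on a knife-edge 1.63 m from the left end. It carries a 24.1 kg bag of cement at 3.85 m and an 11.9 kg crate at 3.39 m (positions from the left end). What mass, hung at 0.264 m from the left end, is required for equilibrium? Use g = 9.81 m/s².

m ≈ 58.4 kg

Take moments about the knife-edge (at 1.63 m from the left end).
Beam weight: 11.1 × 9.81 = 108.9 N down at 2.11 m → arm 0.48 m, τ = 108.9 × 0.48 = 52.27 N·m clockwise.
Bag of cement: 24.1 × 9.81 = 236.4 N down at 3.85 m → arm 2.22 m, τ = 236.4 × 2.22 = 524.8 N·m clockwise.
Crate: 11.9 × 9.81 = 116.7 N down at 3.39 m → arm 1.76 m, τ = 116.7 × 1.76 = 205.4 N·m clockwise.
Net moment of known loads = 782.5 N·m clockwise.
An unknown mass m at 0.264 m has arm 1.366 m; its moment is m·g·1.366 counterclockwise.
Balancing moments: m × 9.81 × 1.366 = 782.5, giving m = 782.5 / (9.81 × 1.366) = 58.4 kg.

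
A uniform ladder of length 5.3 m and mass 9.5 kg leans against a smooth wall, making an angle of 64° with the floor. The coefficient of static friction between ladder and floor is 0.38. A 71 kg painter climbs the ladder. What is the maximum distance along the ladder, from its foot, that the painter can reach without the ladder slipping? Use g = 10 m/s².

Sum moments about the foot of the ladder (the floor normal and friction both act there and drop out).
Ladder weight 9.5×10 = 95 N acts at 2.65 m along the ladder; its horizontal arm is 2.65·cos64° = 1.162 m → τ = 110.4 N·m clockwise.
Painter weight 71×10 = 710 N at distance d → arm d·cos64° → τ = 710·d·0.4384 clockwise.
Wall normal N at the top has arm L sinθ = 4.764 m counterclockwise, so Στ = 0 gives N·4.764 = 110.4 + 311.3·d.
ΣFy = 0 ⇒ N_floor = 805 N, so the maximum friction is μ_s·N_floor = 0.38×805 = 305.9 N. ΣFx = 0 ⇒ N_wall = f, so at the slipping point N = 305.9 N.
Substituting: 305.9×4.764 = 110.4 + 311.3·d ⇒ d = (1457 − 110.4) / 311.3 = 4.33 m.

d ≈ 4.33 m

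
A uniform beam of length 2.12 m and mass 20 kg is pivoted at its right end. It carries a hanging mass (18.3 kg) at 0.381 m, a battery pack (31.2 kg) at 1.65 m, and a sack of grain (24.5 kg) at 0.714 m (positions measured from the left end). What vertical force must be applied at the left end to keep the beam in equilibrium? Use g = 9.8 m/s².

Taking torques about the right end:
Beam weight: 20 × 9.8 = 196 N down at 1.06 m → arm 1.06 m, τ = 196 × 1.06 = 207.8 N·m counterclockwise.
Hanging mass: 18.3 × 9.8 = 179.3 N down at 0.381 m → arm 1.739 m, τ = 179.3 × 1.739 = 311.8 N·m counterclockwise.
Battery pack: 31.2 × 9.8 = 305.8 N down at 1.65 m → arm 0.47 m, τ = 305.8 × 0.47 = 143.7 N·m counterclockwise.
Sack of grain: 24.5 × 9.8 = 240.1 N down at 0.714 m → arm 1.406 m, τ = 240.1 × 1.406 = 337.6 N·m counterclockwise.
Net moment of the loads = 1001 N·m counterclockwise.
The upward force F acts at the left end, arm 2.12 m, giving F × 2.12 clockwise.
Στ = 0 ⇒ F × 2.12 = 1001 ⇒ F = 1001 / 2.12 = 472 N.

F ≈ 472 N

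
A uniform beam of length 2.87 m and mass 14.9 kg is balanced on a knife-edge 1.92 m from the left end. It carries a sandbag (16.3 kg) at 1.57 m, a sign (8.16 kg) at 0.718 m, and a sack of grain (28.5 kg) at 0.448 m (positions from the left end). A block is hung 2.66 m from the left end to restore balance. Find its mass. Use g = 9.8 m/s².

Take moments about the knife-edge (at 1.92 m from the left end).
Beam weight: 14.9 × 9.8 = 146 N down at 1.435 m → arm 0.485 m, τ = 146 × 0.485 = 70.81 N·m counterclockwise.
Sandbag: 16.3 × 9.8 = 159.7 N down at 1.57 m → arm 0.35 m, τ = 159.7 × 0.35 = 55.89 N·m counterclockwise.
Sign: 8.16 × 9.8 = 79.97 N down at 0.718 m → arm 1.202 m, τ = 79.97 × 1.202 = 96.12 N·m counterclockwise.
Sack of grain: 28.5 × 9.8 = 279.3 N down at 0.448 m → arm 1.472 m, τ = 279.3 × 1.472 = 411.1 N·m counterclockwise.
Net moment of known loads = 633.9 N·m counterclockwise.
An unknown mass m at 2.66 m has arm 0.74 m; its moment is m·g·0.74 clockwise.
Balancing moments: m × 9.8 × 0.74 = 633.9, giving m = 633.9 / (9.8 × 0.74) = 87.4 kg.

m ≈ 87.4 kg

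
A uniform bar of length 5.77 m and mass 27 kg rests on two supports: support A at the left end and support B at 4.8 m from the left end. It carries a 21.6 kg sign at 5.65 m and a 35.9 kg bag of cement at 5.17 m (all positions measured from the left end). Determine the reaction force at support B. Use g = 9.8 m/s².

Taking torques about support A:
Beam weight: 27 × 9.8 = 264.6 N down at 2.885 m → arm 2.885 m, τ = 264.6 × 2.885 = 763.4 N·m clockwise.
Sign: 21.6 × 9.8 = 211.7 N down at 5.65 m → arm 5.65 m, τ = 211.7 × 5.65 = 1196 N·m clockwise.
Bag of cement: 35.9 × 9.8 = 351.8 N down at 5.17 m → arm 5.17 m, τ = 351.8 × 5.17 = 1819 N·m clockwise.
Net load moment about support A = 3778 N·m clockwise.
Reaction R at support B is upward at 4.8 m, arm 4.8 m → moment R × 4.8 counterclockwise.
Balancing moments: R × 4.8 = 3778, giving R = 787 N.

R_B ≈ 787 N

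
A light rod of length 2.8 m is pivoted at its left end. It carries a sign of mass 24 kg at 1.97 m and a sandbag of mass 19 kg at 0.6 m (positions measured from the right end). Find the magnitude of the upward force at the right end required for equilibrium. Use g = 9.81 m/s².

Take moments about the left end.
Sign: 24 × 9.81 = 235.4 N down at 1.97 m → arm 0.83 m, τ = 235.4 × 0.83 = 195.4 N·m clockwise.
Sandbag: 19 × 9.81 = 186.4 N down at 0.6 m → arm 2.2 m, τ = 186.4 × 2.2 = 410.1 N·m clockwise.
Net moment of the loads = 605.5 N·m clockwise.
The upward force F acts at the right end, arm 2.8 m, giving F × 2.8 counterclockwise.
For rotational equilibrium, F × 2.8 = 605.5, so F = 605.5 / 2.8 = 216 N.

F ≈ 216 N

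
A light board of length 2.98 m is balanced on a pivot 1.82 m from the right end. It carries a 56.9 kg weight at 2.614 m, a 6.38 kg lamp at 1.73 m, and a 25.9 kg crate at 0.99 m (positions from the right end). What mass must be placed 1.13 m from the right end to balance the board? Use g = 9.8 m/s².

About the pivot (at 1.82 m from the right end):
Weight: 56.9 × 9.8 = 557.6 N down at 2.614 m → arm 0.794 m, τ = 557.6 × 0.794 = 442.7 N·m counterclockwise.
Lamp: 6.38 × 9.8 = 62.52 N down at 1.73 m → arm 0.09 m, τ = 62.52 × 0.09 = 5.627 N·m clockwise.
Crate: 25.9 × 9.8 = 253.8 N down at 0.99 m → arm 0.83 m, τ = 253.8 × 0.83 = 210.7 N·m clockwise.
Net moment of known loads = 226.4 N·m counterclockwise.
An unknown mass m at 1.13 m has arm 0.69 m; its moment is m·g·0.69 clockwise.
Balancing moments: m × 9.8 × 0.69 = 226.4, giving m = 226.4 / (9.8 × 0.69) = 33.5 kg.

m ≈ 33.5 kg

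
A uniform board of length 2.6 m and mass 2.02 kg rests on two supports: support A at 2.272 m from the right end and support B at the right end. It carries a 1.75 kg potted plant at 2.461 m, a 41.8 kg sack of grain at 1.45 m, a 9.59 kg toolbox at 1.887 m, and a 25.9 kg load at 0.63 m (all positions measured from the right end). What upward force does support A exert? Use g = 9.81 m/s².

About support B:
Beam weight: 2.02 × 9.81 = 19.82 N down at 1.3 m → arm 1.3 m, τ = 19.82 × 1.3 = 25.77 N·m counterclockwise.
Potted plant: 1.75 × 9.81 = 17.17 N down at 2.461 m → arm 2.461 m, τ = 17.17 × 2.461 = 42.26 N·m counterclockwise.
Sack of grain: 41.8 × 9.81 = 410.1 N down at 1.45 m → arm 1.45 m, τ = 410.1 × 1.45 = 594.6 N·m counterclockwise.
Toolbox: 9.59 × 9.81 = 94.08 N down at 1.887 m → arm 1.887 m, τ = 94.08 × 1.887 = 177.5 N·m counterclockwise.
Load: 25.9 × 9.81 = 254.1 N down at 0.63 m → arm 0.63 m, τ = 254.1 × 0.63 = 160.1 N·m counterclockwise.
Net load moment about support B = 1000 N·m counterclockwise.
Reaction R at support A is upward at 2.272 m, arm 2.272 m → moment R × 2.272 clockwise.
Στ = 0 ⇒ R × 2.272 = 1000 ⇒ R = 440 N.

R_A ≈ 440 N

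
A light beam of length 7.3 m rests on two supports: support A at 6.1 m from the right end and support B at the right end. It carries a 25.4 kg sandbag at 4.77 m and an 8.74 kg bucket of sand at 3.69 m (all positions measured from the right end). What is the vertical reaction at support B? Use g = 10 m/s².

Choose support A as the axis so its reaction then has zero moment arm.
Sandbag: 25.4 × 10 = 254 N down at 4.77 m → arm 1.33 m, τ = 254 × 1.33 = 337.8 N·m clockwise.
Bucket of sand: 8.74 × 10 = 87.4 N down at 3.69 m → arm 2.41 m, τ = 87.4 × 2.41 = 210.6 N·m clockwise.
Net load moment about support A = 548.4 N·m clockwise.
Reaction R at support B is upward at 0 m, arm 6.1 m → moment R × 6.1 counterclockwise.
Στ = 0 ⇒ R × 6.1 = 548.4 ⇒ R = 89.9 N.

R_B ≈ 89.9 N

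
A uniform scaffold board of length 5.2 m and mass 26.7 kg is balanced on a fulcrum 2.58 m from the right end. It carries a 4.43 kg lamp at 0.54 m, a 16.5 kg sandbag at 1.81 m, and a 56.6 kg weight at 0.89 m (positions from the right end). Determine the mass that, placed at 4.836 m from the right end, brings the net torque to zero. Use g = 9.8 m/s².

m ≈ 51.8 kg

Take moments about the fulcrum (at 2.58 m from the right end).
Beam weight: 26.7 × 9.8 = 261.7 N down at 2.6 m → arm 0.02 m, τ = 261.7 × 0.02 = 5.234 N·m counterclockwise.
Lamp: 4.43 × 9.8 = 43.41 N down at 0.54 m → arm 2.04 m, τ = 43.41 × 2.04 = 88.56 N·m clockwise.
Sandbag: 16.5 × 9.8 = 161.7 N down at 1.81 m → arm 0.77 m, τ = 161.7 × 0.77 = 124.5 N·m clockwise.
Weight: 56.6 × 9.8 = 554.7 N down at 0.89 m → arm 1.69 m, τ = 554.7 × 1.69 = 937.4 N·m clockwise.
Net moment of known loads = 1145 N·m clockwise.
An unknown mass m at 4.836 m has arm 2.256 m; its moment is m·g·2.256 counterclockwise.
Balancing moments: m × 9.8 × 2.256 = 1145, giving m = 1145 / (9.8 × 2.256) = 51.8 kg.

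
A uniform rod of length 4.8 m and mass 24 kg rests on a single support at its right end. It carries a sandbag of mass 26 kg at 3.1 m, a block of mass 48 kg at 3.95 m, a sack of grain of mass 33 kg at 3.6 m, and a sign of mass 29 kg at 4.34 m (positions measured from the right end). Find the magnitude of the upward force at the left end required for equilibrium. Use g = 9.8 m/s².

F ≈ 1170 N

Sum moments about the right end (the unknown pivot reaction has zero arm there).
Beam weight: 24 × 9.8 = 235.2 N down at 2.4 m → arm 2.4 m, τ = 235.2 × 2.4 = 564.5 N·m counterclockwise.
Sandbag: 26 × 9.8 = 254.8 N down at 3.1 m → arm 3.1 m, τ = 254.8 × 3.1 = 789.9 N·m counterclockwise.
Block: 48 × 9.8 = 470.4 N down at 3.95 m → arm 3.95 m, τ = 470.4 × 3.95 = 1858 N·m counterclockwise.
Sack of grain: 33 × 9.8 = 323.4 N down at 3.6 m → arm 3.6 m, τ = 323.4 × 3.6 = 1164 N·m counterclockwise.
Sign: 29 × 9.8 = 284.2 N down at 4.34 m → arm 4.34 m, τ = 284.2 × 4.34 = 1233 N·m counterclockwise.
Net moment of the loads = 5609 N·m counterclockwise.
The upward force F acts at the left end, arm 4.8 m, giving F × 4.8 clockwise.
Balancing moments: F × 4.8 = 5609, giving F = 5609 / 4.8 = 1170 N.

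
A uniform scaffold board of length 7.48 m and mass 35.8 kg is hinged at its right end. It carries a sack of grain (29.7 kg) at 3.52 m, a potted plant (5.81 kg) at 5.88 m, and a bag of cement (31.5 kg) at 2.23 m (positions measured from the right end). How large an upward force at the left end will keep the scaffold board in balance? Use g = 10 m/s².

Choose the right end as the axis so the unknown pivot reaction has zero arm there.
Beam weight: 35.8 × 10 = 358 N down at 3.74 m → arm 3.74 m, τ = 358 × 3.74 = 1339 N·m counterclockwise.
Sack of grain: 29.7 × 10 = 297 N down at 3.52 m → arm 3.52 m, τ = 297 × 3.52 = 1045 N·m counterclockwise.
Potted plant: 5.81 × 10 = 58.1 N down at 5.88 m → arm 5.88 m, τ = 58.1 × 5.88 = 341.6 N·m counterclockwise.
Bag of cement: 31.5 × 10 = 315 N down at 2.23 m → arm 2.23 m, τ = 315 × 2.23 = 702.5 N·m counterclockwise.
Net moment of the loads = 3428 N·m counterclockwise.
The upward force F acts at the left end, arm 7.48 m, giving F × 7.48 clockwise.
Setting net torque to zero: F × 7.48 = 3428 → F = 3428 / 7.48 = 458 N.

F ≈ 458 N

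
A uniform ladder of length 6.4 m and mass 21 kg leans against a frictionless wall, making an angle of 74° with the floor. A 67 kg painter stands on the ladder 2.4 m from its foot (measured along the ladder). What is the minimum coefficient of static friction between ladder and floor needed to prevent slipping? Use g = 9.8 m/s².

Sum moments about the foot of the ladder (the floor normal and friction both act there and drop out).
Ladder weight 21×9.8 = 205.8 N acts at 3.2 m along the ladder; its horizontal arm is 3.2·cos74° = 0.882 m → τ = 181.5 N·m clockwise.
Painter: 67×9.8 = 656.6 N at 2.4 m → arm 0.6615 m → τ = 434.3 N·m clockwise.
Wall normal N acts horizontally at the top; its moment arm is the height L sinθ = 6.4·sin74° = 6.152 m, counterclockwise.
Setting net torque to zero: N × 6.152 = 615.8 → N = 100.1 N.
ΣFx = 0 ⇒ f = N_wall = 100.1 N. ΣFy = 0 ⇒ N_floor = 862.4 N.
μ_min = f / N_floor = 100.1 / 862.4 = 0.116.

μ_min ≈ 0.116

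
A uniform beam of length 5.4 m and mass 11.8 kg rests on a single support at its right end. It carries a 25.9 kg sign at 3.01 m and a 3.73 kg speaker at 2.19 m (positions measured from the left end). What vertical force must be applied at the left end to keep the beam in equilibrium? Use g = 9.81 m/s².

About the right end:
Beam weight: 11.8 × 9.81 = 115.8 N down at 2.7 m → arm 2.7 m, τ = 115.8 × 2.7 = 312.7 N·m counterclockwise.
Sign: 25.9 × 9.81 = 254.1 N down at 3.01 m → arm 2.39 m, τ = 254.1 × 2.39 = 607.3 N·m counterclockwise.
Speaker: 3.73 × 9.81 = 36.59 N down at 2.19 m → arm 3.21 m, τ = 36.59 × 3.21 = 117.5 N·m counterclockwise.
Net moment of the loads = 1038 N·m counterclockwise.
The upward force F acts at the left end, arm 5.4 m, giving F × 5.4 clockwise.
Setting net torque to zero: F × 5.4 = 1038 → F = 1038 / 5.4 = 192 N.

F ≈ 192 N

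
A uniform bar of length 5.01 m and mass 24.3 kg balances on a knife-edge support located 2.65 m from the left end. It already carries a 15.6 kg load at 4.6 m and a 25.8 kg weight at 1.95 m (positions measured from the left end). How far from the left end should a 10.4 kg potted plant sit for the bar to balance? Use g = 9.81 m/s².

Choose the knife-edge support (at 2.65 m from the left end) as the axis so the support reaction has zero arm there.
Beam weight: 24.3 × 9.81 = 238.4 N down at 2.505 m → arm 0.145 m, τ = 238.4 × 0.145 = 34.57 N·m counterclockwise.
Load: 15.6 × 9.81 = 153 N down at 4.6 m → arm 1.95 m, τ = 153 × 1.95 = 298.3 N·m clockwise.
Weight: 25.8 × 9.81 = 253.1 N down at 1.95 m → arm 0.7 m, τ = 253.1 × 0.7 = 177.2 N·m counterclockwise.
Net moment of existing loads = 86.53 N·m clockwise.
The potted plant weighs 10.4 × 9.81 = 102 N and must supply an equal counterclockwise moment, so its lever arm about the knife-edge support is 86.53 / 102 = 0.848 m.
That puts it at 2.65 − 0.848 = 1.8 m from the left end.

x ≈ 1.8 m from the left end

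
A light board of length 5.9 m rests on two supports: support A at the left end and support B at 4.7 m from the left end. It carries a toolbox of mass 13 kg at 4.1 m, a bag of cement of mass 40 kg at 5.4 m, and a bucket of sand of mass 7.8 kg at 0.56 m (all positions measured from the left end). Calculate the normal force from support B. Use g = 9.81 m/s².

Take moments about support A.
Toolbox: 13 × 9.81 = 127.5 N down at 4.1 m → arm 4.1 m, τ = 127.5 × 4.1 = 522.8 N·m clockwise.
Bag of cement: 40 × 9.81 = 392.4 N down at 5.4 m → arm 5.4 m, τ = 392.4 × 5.4 = 2119 N·m clockwise.
Bucket of sand: 7.8 × 9.81 = 76.52 N down at 0.56 m → arm 0.56 m, τ = 76.52 × 0.56 = 42.85 N·m clockwise.
Net load moment about support A = 2685 N·m clockwise.
Reaction R at support B is upward at 4.7 m, arm 4.7 m → moment R × 4.7 counterclockwise.
For rotational equilibrium, R × 4.7 = 2685, so R = 571 N.

R_B ≈ 571 N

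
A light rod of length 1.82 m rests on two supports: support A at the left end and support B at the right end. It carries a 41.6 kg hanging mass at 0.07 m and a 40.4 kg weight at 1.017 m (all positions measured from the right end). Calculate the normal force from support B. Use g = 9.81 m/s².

R_B ≈ 567 N

Sum moments about support A (its reaction then has zero moment arm).
Hanging mass: 41.6 × 9.81 = 408.1 N down at 0.07 m → arm 1.75 m, τ = 408.1 × 1.75 = 714.2 N·m clockwise.
Weight: 40.4 × 9.81 = 396.3 N down at 1.017 m → arm 0.803 m, τ = 396.3 × 0.803 = 318.2 N·m clockwise.
Net load moment about support A = 1032 N·m clockwise.
Reaction R at support B is upward at 0 m, arm 1.82 m → moment R × 1.82 counterclockwise.
Balancing moments: R × 1.82 = 1032, giving R = 567 N.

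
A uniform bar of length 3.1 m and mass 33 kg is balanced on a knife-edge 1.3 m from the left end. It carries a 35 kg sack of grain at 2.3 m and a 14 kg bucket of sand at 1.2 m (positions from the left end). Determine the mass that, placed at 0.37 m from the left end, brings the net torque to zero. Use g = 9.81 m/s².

Taking torques about the knife-edge (at 1.3 m from the left end):
Beam weight: 33 × 9.81 = 323.7 N down at 1.55 m → arm 0.25 m, τ = 323.7 × 0.25 = 80.92 N·m clockwise.
Sack of grain: 35 × 9.81 = 343.4 N down at 2.3 m → arm 1 m, τ = 343.4 × 1 = 343.4 N·m clockwise.
Bucket of sand: 14 × 9.81 = 137.3 N down at 1.2 m → arm 0.1 m, τ = 137.3 × 0.1 = 13.73 N·m counterclockwise.
Net moment of known loads = 410.6 N·m clockwise.
An unknown mass m at 0.37 m has arm 0.93 m; its moment is m·g·0.93 counterclockwise.
Setting net torque to zero: m × 9.81 × 0.93 = 410.6 → m = 410.6 / (9.81 × 0.93) = 45 kg.

m ≈ 45 kg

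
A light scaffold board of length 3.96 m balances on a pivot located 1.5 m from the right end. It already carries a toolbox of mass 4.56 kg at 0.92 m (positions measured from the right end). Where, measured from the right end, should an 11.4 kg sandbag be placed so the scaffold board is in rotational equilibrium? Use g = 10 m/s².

x ≈ 1.73 m from the right end

Take moments about the pivot (at 1.5 m from the right end).
Toolbox: 4.56 × 10 = 45.6 N down at 0.92 m → arm 0.58 m, τ = 45.6 × 0.58 = 26.45 N·m clockwise.
Net moment of existing loads = 26.45 N·m clockwise.
The sandbag weighs 11.4 × 10 = 114 N and must supply an equal counterclockwise moment, so its lever arm about the pivot is 26.45 / 114 = 0.232 m.
That puts it at 1.5 + 0.232 = 1.73 m from the right end.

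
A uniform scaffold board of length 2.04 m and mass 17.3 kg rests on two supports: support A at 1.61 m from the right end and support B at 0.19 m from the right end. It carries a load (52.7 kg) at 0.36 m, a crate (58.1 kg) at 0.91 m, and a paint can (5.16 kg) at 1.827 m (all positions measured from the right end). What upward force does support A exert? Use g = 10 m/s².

R_A ≈ 518 N

Taking torques about support B:
Beam weight: 17.3 × 10 = 173 N down at 1.02 m → arm 0.83 m, τ = 173 × 0.83 = 143.6 N·m counterclockwise.
Load: 52.7 × 10 = 527 N down at 0.36 m → arm 0.17 m, τ = 527 × 0.17 = 89.59 N·m counterclockwise.
Crate: 58.1 × 10 = 581 N down at 0.91 m → arm 0.72 m, τ = 581 × 0.72 = 418.3 N·m counterclockwise.
Paint can: 5.16 × 10 = 51.6 N down at 1.827 m → arm 1.637 m, τ = 51.6 × 1.637 = 84.47 N·m counterclockwise.
Net load moment about support B = 736 N·m counterclockwise.
Reaction R at support A is upward at 1.61 m, arm 1.42 m → moment R × 1.42 clockwise.
Setting net torque to zero: R × 1.42 = 736 → R = 518 N.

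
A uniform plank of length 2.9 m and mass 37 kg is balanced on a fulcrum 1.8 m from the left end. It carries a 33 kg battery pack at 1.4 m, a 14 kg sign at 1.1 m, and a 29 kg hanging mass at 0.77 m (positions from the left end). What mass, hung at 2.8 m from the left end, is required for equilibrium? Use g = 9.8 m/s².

m ≈ 65.8 kg

About the fulcrum (at 1.8 m from the left end):
Beam weight: 37 × 9.8 = 362.6 N down at 1.45 m → arm 0.35 m, τ = 362.6 × 0.35 = 126.9 N·m counterclockwise.
Battery pack: 33 × 9.8 = 323.4 N down at 1.4 m → arm 0.4 m, τ = 323.4 × 0.4 = 129.4 N·m counterclockwise.
Sign: 14 × 9.8 = 137.2 N down at 1.1 m → arm 0.7 m, τ = 137.2 × 0.7 = 96.04 N·m counterclockwise.
Hanging mass: 29 × 9.8 = 284.2 N down at 0.77 m → arm 1.03 m, τ = 284.2 × 1.03 = 292.7 N·m counterclockwise.
Net moment of known loads = 645 N·m counterclockwise.
An unknown mass m at 2.8 m has arm 1 m; its moment is m·g·1 clockwise.
Setting net torque to zero: m × 9.8 × 1 = 645 → m = 645 / (9.8 × 1) = 65.8 kg.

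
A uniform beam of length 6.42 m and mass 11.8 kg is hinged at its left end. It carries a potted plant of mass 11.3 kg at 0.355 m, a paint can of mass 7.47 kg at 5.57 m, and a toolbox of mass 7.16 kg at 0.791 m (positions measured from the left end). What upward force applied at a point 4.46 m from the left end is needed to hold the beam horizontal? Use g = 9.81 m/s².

F ≈ 196 N

About the left end:
Beam weight: 11.8 × 9.81 = 115.8 N down at 3.21 m → arm 3.21 m, τ = 115.8 × 3.21 = 371.7 N·m clockwise.
Potted plant: 11.3 × 9.81 = 110.9 N down at 0.355 m → arm 0.355 m, τ = 110.9 × 0.355 = 39.37 N·m clockwise.
Paint can: 7.47 × 9.81 = 73.28 N down at 5.57 m → arm 5.57 m, τ = 73.28 × 5.57 = 408.2 N·m clockwise.
Toolbox: 7.16 × 9.81 = 70.24 N down at 0.791 m → arm 0.791 m, τ = 70.24 × 0.791 = 55.56 N·m clockwise.
Net moment of the loads = 874.8 N·m clockwise.
The upward force F acts at a point 4.46 m from the left end, arm 4.46 m, giving F × 4.46 counterclockwise.
For rotational equilibrium, F × 4.46 = 874.8, so F = 874.8 / 4.46 = 196 N.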